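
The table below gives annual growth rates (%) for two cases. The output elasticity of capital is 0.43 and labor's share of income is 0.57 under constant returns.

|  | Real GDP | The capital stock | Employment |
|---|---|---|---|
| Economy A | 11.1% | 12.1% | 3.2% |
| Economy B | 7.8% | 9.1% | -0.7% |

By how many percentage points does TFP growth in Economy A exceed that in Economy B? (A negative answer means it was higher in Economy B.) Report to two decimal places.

Labor's share = 1 − 0.43 = 0.57.
Economy A: TFP = 11.1 − 5.203 − 1.824 = 4.073%.
Economy B: TFP = 7.8 − 3.913 + 0.399 = 4.286%.
Difference = 4.073 − (4.286) = -0.213 pp.

-0.21 percentage points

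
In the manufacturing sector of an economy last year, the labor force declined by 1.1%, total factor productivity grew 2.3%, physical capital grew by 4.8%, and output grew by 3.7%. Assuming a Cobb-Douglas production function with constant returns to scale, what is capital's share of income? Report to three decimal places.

gY = gA + α·gK + (1−α)·gL, so gY − gA − gL = α(gK − gL).
3.7 − 2.3 + 1.1 = α × (4.8 − (-1.1)).
2.5 = 5.9 α, so α = 0.42373.

Capital's share of income is 0.424.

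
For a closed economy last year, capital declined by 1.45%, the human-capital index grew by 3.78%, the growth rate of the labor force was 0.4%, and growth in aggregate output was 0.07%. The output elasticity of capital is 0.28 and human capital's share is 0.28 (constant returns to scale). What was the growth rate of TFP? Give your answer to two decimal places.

-0.76%

Labor's share = 1 − 0.28 − 0.28 = 0.44.
Capital: 0.28 × (-1.45) = -0.406 pp.
The human-capital index: 0.28 × 3.78 = 1.0584 pp.
The labor force: 0.44 × 0.4 = 0.176 pp.
TFP growth = 0.07 − 0.8284 = -0.7584%.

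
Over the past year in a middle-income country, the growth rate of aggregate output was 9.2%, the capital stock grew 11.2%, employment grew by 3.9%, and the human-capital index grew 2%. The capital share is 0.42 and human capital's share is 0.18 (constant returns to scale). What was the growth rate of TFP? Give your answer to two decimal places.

TFP growth was 2.58%.

Labor's share = 1 − 0.42 − 0.18 = 0.4.
The capital stock: 0.42 × 11.2 = 4.704 pp.
The human-capital index: 0.18 × 2 = 0.36 pp.
Employment: 0.4 × 3.9 = 1.56 pp.
TFP growth = 9.2 − 6.624 = 2.576%.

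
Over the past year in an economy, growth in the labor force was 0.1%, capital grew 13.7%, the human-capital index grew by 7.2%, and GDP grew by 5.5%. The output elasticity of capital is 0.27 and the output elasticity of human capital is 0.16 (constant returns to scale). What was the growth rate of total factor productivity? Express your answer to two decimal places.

0.59%

Labor's share = 1 − 0.27 − 0.16 = 0.57.
Capital: 0.27 × 13.7 = 3.699 pp.
The human-capital index: 0.16 × 7.2 = 1.152 pp.
The labor force: 0.57 × 0.1 = 0.057 pp.
TFP growth = 5.5 − 4.908 = 0.592%.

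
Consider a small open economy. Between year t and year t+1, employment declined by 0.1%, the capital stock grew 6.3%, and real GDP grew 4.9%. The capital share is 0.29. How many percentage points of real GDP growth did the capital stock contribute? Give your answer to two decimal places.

1.83

Contribution = share × growth = 0.29 × 6.3 = 1.827 pp.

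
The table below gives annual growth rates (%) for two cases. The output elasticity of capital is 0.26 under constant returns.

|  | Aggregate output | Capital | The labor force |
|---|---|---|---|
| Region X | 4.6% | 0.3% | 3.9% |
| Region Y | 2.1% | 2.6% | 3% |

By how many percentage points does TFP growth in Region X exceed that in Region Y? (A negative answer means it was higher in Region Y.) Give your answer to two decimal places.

Labor's share = 1 − 0.26 = 0.74.
Region X: TFP = 4.6 − 0.078 − 2.886 = 1.636%.
Region Y: TFP = 2.1 − 0.676 − 2.22 = -0.796%.
Difference = 1.636 − (-0.796) = 2.432 pp.

2.43 percentage points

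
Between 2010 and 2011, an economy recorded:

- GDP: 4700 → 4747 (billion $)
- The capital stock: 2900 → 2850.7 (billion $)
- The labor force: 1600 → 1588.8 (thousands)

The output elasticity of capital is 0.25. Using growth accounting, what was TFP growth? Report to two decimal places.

TFP grew 1.95%.

GDP growth = (4747 − 4700) / 4700 = 1%.
The capital stock growth = (2850.7 − 2900) / 2900 = -1.7%.
The labor force growth = (1588.8 − 1600) / 1600 = -0.7%.
Labor's share = 1 − 0.25 = 0.75.
The capital stock: 0.25 × (-1.7) = -0.425 pp.
The labor force: 0.75 × (-0.7) = -0.525 pp.
TFP growth = 1 + 0.95 = 1.95%.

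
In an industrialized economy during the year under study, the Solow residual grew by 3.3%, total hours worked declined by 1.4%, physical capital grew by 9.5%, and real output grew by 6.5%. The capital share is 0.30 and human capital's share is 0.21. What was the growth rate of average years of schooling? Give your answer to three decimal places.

Labor's share = 1 − 0.3 − 0.21 = 0.49.
gY = gA + 0.3×9.5 + 0.49×(-1.4) + 0.21×g.
0.21×g = 6.5 − 3.3 − 2.164 = 1.036.
g = 1.036 / 0.21 = 4.93333%.

Average years of schooling growth was 4.933%.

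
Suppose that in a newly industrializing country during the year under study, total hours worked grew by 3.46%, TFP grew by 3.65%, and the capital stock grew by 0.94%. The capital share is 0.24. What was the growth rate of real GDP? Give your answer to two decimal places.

Labor's share = 1 − 0.24 = 0.76.
The capital stock: 0.24 × 0.94 = 0.2256 pp.
Total hours worked: 0.76 × 3.46 = 2.6296 pp.
Output growth = 3.65 + 2.8552 = 6.5052%.

6.51%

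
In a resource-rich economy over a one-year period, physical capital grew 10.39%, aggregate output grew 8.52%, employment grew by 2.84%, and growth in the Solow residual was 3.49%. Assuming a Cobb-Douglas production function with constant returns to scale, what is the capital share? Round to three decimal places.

The capital share is 0.290.

gY = gA + α·gK + (1−α)·gL, so gY − gA − gL = α(gK − gL).
8.52 − 3.49 − 2.84 = α × (10.39 − 2.84).
2.19 = 7.55 α, so α = 0.29007.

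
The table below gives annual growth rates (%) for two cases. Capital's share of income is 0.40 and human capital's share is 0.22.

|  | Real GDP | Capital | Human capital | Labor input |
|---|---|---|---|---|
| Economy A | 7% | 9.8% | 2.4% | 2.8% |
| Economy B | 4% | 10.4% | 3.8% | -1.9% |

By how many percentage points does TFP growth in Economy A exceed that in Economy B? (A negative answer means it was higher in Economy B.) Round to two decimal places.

Labor's share = 1 − 0.4 − 0.22 = 0.38.
Economy A: TFP = 7 − 3.92 − 0.528 − 1.064 = 1.488%.
Economy B: TFP = 4 − 4.16 − 0.836 + 0.722 = -0.274%.
Difference = 1.488 − (-0.274) = 1.762 pp.

1.76 percentage points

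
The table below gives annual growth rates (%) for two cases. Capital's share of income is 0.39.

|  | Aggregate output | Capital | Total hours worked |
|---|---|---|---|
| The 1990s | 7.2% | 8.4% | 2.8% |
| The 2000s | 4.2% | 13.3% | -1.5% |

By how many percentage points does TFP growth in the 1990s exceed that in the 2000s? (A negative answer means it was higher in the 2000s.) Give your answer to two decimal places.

2.29 percentage points

Labor's share = 1 − 0.39 = 0.61.
The 1990s: TFP = 7.2 − 3.276 − 1.708 = 2.216%.
The 2000s: TFP = 4.2 − 5.187 + 0.915 = -0.072%.
Difference = 2.216 − (-0.072) = 2.288 pp.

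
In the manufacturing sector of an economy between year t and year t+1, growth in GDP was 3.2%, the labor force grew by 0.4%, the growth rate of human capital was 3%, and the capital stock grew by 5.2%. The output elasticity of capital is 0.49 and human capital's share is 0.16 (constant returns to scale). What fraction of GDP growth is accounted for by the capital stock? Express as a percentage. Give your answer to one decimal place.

The capital stock contributed 0.49 × 5.2 = 2.548 pp.
Share of growth = 2.548 / 3.2 × 100 = 79.625%.

The capital stock accounted for 79.6% of growth.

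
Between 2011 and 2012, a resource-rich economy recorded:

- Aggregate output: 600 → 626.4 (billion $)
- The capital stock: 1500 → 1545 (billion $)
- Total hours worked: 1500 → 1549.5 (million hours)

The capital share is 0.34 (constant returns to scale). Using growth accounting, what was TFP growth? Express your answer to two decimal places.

Aggregate output growth = (626.4 − 600) / 600 = 4.4%.
The capital stock growth = (1545 − 1500) / 1500 = 3%.
Total hours worked growth = (1549.5 − 1500) / 1500 = 3.3%.
Labor's share = 1 − 0.34 = 0.66.
The capital stock: 0.34 × 3 = 1.02 pp.
Total hours worked: 0.66 × 3.3 = 2.178 pp.
TFP growth = 4.4 − 3.198 = 1.202%.

TFP growth was 1.20%.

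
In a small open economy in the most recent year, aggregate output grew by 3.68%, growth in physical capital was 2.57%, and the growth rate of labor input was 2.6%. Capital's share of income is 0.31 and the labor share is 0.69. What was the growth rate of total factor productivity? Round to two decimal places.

Labor's share = 1 − 0.31 = 0.69.
Physical capital: 0.31 × 2.57 = 0.7967 pp.
Labor input: 0.69 × 2.6 = 1.794 pp.
TFP growth = 3.68 − 2.5907 = 1.0893%.

1.09%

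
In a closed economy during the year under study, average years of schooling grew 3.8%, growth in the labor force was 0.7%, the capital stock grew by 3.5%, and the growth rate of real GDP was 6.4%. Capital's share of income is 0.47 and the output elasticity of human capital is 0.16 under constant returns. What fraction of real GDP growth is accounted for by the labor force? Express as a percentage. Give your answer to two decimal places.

4.05%

Labor's share = 1 − 0.47 − 0.16 = 0.37.
The labor force contributed 0.37 × 0.7 = 0.259 pp.
Share of growth = 0.259 / 6.4 × 100 = 4.0469%.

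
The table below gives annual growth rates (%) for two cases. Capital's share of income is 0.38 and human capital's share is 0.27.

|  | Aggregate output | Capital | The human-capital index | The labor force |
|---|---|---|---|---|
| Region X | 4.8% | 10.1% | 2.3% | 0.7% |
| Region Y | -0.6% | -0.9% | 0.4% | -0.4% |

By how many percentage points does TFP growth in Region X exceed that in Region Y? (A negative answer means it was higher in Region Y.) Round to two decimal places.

Labor's share = 1 − 0.38 − 0.27 = 0.35.
Region X: TFP = 4.8 − 3.838 − 0.621 − 0.245 = 0.096%.
Region Y: TFP = -0.6 + 0.342 − 0.108 + 0.14 = -0.226%.
Difference = 0.096 − (-0.226) = 0.322 pp.

0.32 percentage points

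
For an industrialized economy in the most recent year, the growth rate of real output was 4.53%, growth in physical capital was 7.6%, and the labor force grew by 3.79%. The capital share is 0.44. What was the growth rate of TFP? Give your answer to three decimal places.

Labor's share = 1 − 0.44 = 0.56.
Physical capital: 0.44 × 7.6 = 3.344 pp.
The labor force: 0.56 × 3.79 = 2.1224 pp.
TFP growth = 4.53 − 5.4664 = -0.9364%.

-0.936%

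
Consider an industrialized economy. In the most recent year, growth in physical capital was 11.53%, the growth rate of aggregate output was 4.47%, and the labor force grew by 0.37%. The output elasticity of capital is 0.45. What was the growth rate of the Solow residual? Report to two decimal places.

Labor's share = 1 − 0.45 = 0.55.
Physical capital: 0.45 × 11.53 = 5.1885 pp.
The labor force: 0.55 × 0.37 = 0.2035 pp.
TFP growth = 4.47 − 5.392 = -0.922%.

-0.92%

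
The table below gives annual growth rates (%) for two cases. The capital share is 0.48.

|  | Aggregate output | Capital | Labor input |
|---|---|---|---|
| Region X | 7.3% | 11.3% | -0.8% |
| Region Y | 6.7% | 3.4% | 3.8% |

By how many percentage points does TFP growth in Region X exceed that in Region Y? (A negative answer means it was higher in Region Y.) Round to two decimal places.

Labor's share = 1 − 0.48 = 0.52.
Region X: TFP = 7.3 − 5.424 + 0.416 = 2.292%.
Region Y: TFP = 6.7 − 1.632 − 1.976 = 3.092%.
Difference = 2.292 − (3.092) = -0.8 pp.

-0.80 percentage points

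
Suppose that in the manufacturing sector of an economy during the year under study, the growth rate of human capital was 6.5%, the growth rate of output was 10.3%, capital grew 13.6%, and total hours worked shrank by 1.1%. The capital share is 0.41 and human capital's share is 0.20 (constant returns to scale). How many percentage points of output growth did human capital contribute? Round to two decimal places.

Contribution = share × growth = 0.2 × 6.5 = 1.3 pp.

1.30 pp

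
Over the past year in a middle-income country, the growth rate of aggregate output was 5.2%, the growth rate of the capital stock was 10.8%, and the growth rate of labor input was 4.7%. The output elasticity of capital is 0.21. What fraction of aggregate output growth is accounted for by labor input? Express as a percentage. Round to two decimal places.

71.40%

Labor's share = 1 − 0.21 = 0.79.
Labor input contributed 0.79 × 4.7 = 3.713 pp.
Share of growth = 3.713 / 5.2 × 100 = 71.4038%.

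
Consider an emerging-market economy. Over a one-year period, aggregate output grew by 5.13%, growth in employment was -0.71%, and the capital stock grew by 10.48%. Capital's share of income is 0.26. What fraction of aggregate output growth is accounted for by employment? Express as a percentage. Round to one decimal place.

Labor's share = 1 − 0.26 = 0.74.
Employment contributed 0.74 × (-0.71) = -0.5254 pp.
Share of growth = -0.5254 / 5.13 × 100 = -10.242%.

Employment accounted for -10.2% of growth.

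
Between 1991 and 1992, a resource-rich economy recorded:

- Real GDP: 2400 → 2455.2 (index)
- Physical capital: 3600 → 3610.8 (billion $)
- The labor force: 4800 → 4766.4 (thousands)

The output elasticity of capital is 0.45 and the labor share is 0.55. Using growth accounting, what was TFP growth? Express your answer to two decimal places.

2.55%

Real GDP growth = (2455.2 − 2400) / 2400 = 2.3%.
Physical capital growth = (3610.8 − 3600) / 3600 = 0.3%.
The labor force growth = (4766.4 − 4800) / 4800 = -0.7%.
Labor's share = 1 − 0.45 = 0.55.
Physical capital: 0.45 × 0.3 = 0.135 pp.
The labor force: 0.55 × (-0.7) = -0.385 pp.
TFP growth = 2.3 + 0.25 = 2.55%.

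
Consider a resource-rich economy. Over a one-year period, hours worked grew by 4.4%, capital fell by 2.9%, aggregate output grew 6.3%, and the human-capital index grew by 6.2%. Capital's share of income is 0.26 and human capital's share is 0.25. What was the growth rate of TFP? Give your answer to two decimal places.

3.35%

Labor's share = 1 − 0.26 − 0.25 = 0.49.
Capital: 0.26 × (-2.9) = -0.754 pp.
The human-capital index: 0.25 × 6.2 = 1.55 pp.
Hours worked: 0.49 × 4.4 = 2.156 pp.
TFP growth = 6.3 − 2.952 = 3.348%.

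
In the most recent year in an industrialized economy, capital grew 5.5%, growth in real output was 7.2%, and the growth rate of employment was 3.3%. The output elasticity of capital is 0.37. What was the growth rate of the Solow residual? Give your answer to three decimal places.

3.086%

Labor's share = 1 − 0.37 = 0.63.
Capital: 0.37 × 5.5 = 2.035 pp.
Employment: 0.63 × 3.3 = 2.079 pp.
TFP growth = 7.2 − 4.114 = 3.086%.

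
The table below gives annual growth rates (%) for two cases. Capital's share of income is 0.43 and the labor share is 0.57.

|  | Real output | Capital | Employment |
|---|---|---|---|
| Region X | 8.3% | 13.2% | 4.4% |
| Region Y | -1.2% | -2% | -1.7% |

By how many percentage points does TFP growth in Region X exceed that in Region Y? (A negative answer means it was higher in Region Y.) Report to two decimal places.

Labor's share = 1 − 0.43 = 0.57.
Region X: TFP = 8.3 − 5.676 − 2.508 = 0.116%.
Region Y: TFP = -1.2 + 0.86 + 0.969 = 0.629%.
Difference = 0.116 − (0.629) = -0.513 pp.

-0.51 percentage points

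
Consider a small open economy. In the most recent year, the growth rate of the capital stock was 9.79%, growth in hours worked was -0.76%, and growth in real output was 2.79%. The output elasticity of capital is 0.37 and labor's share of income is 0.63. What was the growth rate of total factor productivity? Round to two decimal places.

Labor's share = 1 − 0.37 = 0.63.
The capital stock: 0.37 × 9.79 = 3.6223 pp.
Hours worked: 0.63 × (-0.76) = -0.4788 pp.
TFP growth = 2.79 − 3.1435 = -0.3535%.

-0.35%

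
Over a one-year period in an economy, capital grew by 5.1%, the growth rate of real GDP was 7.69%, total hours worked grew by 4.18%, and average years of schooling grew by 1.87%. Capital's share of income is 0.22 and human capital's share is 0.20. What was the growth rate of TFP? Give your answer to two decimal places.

3.77%

Labor's share = 1 − 0.22 − 0.2 = 0.58.
Capital: 0.22 × 5.1 = 1.122 pp.
Average years of schooling: 0.2 × 1.87 = 0.374 pp.
Total hours worked: 0.58 × 4.18 = 2.4244 pp.
TFP growth = 7.69 − 3.9204 = 3.7696%.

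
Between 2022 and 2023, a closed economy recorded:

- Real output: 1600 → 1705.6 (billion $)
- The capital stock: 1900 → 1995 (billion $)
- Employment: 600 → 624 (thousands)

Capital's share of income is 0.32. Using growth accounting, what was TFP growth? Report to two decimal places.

Real output growth = (1705.6 − 1600) / 1600 = 6.6%.
The capital stock growth = (1995 − 1900) / 1900 = 5%.
Employment growth = (624 − 600) / 600 = 4%.
Labor's share = 1 − 0.32 = 0.68.
The capital stock: 0.32 × 5 = 1.6 pp.
Employment: 0.68 × 4 = 2.72 pp.
TFP growth = 6.6 − 4.32 = 2.28%.

2.28%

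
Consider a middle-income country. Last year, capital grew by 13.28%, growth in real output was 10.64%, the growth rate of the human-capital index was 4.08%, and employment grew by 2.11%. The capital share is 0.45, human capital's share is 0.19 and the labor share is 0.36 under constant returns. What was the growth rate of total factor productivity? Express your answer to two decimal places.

3.13%

Labor's share = 1 − 0.45 − 0.19 = 0.36.
Capital: 0.45 × 13.28 = 5.976 pp.
The human-capital index: 0.19 × 4.08 = 0.7752 pp.
Employment: 0.36 × 2.11 = 0.7596 pp.
TFP growth = 10.64 − 7.5108 = 3.1292%.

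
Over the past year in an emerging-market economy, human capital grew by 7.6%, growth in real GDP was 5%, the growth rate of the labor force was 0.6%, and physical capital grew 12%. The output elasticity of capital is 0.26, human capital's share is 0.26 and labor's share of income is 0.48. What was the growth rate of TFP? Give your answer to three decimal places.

Labor's share = 1 − 0.26 − 0.26 = 0.48.
Physical capital: 0.26 × 12 = 3.12 pp.
Human capital: 0.26 × 7.6 = 1.976 pp.
The labor force: 0.48 × 0.6 = 0.288 pp.
TFP growth = 5 − 5.384 = -0.384%.

-0.384%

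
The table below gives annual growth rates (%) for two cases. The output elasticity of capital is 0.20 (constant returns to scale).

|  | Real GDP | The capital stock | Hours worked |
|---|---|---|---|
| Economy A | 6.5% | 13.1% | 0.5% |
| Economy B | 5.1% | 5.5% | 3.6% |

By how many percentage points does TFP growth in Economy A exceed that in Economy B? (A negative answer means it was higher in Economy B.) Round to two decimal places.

2.36 percentage points

Labor's share = 1 − 0.2 = 0.8.
Economy A: TFP = 6.5 − 2.62 − 0.4 = 3.48%.
Economy B: TFP = 5.1 − 1.1 − 2.88 = 1.12%.
Difference = 3.48 − (1.12) = 2.36 pp.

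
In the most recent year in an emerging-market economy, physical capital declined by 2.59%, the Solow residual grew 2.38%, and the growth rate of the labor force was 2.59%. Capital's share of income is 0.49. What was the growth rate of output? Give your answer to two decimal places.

Labor's share = 1 − 0.49 = 0.51.
Physical capital: 0.49 × (-2.59) = -1.2691 pp.
The labor force: 0.51 × 2.59 = 1.3209 pp.
Output growth = 2.38 + 0.0518 = 2.4318%.

2.43%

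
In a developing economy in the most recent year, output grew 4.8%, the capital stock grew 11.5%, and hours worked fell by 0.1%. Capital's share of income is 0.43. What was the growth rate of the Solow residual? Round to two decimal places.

-0.09%

Labor's share = 1 − 0.43 = 0.57.
The capital stock: 0.43 × 11.5 = 4.945 pp.
Hours worked: 0.57 × (-0.1) = -0.057 pp.
TFP growth = 4.8 − 4.888 = -0.088%.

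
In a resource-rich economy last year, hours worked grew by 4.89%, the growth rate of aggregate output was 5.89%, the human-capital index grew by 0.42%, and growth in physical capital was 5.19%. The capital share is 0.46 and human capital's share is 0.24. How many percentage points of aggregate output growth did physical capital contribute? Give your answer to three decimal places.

Contribution = share × growth = 0.46 × 5.19 = 2.3874 pp.

2.387 pp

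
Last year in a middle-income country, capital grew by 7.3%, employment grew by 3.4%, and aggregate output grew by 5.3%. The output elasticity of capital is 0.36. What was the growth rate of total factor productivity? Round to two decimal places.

Labor's share = 1 − 0.36 = 0.64.
Capital: 0.36 × 7.3 = 2.628 pp.
Employment: 0.64 × 3.4 = 2.176 pp.
TFP growth = 5.3 − 4.804 = 0.496%.

Total factor productivity growth was 0.50%.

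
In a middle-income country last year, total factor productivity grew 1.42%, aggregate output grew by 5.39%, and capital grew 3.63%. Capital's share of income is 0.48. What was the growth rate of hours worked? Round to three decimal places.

Hours worked growth was 4.284%.

Labor's share = 1 − 0.48 = 0.52.
gY = gA + 0.48×3.63 + 0.52×g.
0.52×g = 5.39 − 1.42 − 1.7424 = 2.2276.
g = 2.2276 / 0.52 = 4.28385%.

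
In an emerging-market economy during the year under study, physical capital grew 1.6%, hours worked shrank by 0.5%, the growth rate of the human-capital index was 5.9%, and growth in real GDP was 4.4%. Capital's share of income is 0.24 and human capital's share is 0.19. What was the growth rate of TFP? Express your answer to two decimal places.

3.18%

Labor's share = 1 − 0.24 − 0.19 = 0.57.
Physical capital: 0.24 × 1.6 = 0.384 pp.
The human-capital index: 0.19 × 5.9 = 1.121 pp.
Hours worked: 0.57 × (-0.5) = -0.285 pp.
TFP growth = 4.4 − 1.22 = 3.18%.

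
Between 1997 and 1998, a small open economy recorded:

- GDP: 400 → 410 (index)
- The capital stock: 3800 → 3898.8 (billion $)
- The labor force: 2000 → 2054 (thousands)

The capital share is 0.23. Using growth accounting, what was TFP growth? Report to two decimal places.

-0.18%

GDP growth = (410 − 400) / 400 = 2.5%.
The capital stock growth = (3898.8 − 3800) / 3800 = 2.6%.
The labor force growth = (2054 − 2000) / 2000 = 2.7%.
Labor's share = 1 − 0.23 = 0.77.
The capital stock: 0.23 × 2.6 = 0.598 pp.
The labor force: 0.77 × 2.7 = 2.079 pp.
TFP growth = 2.5 − 2.677 = -0.177%.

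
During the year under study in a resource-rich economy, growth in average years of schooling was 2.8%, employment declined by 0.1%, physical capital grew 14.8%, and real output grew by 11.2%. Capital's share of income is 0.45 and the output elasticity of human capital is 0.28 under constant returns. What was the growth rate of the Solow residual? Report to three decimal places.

Labor's share = 1 − 0.45 − 0.28 = 0.27.
Physical capital: 0.45 × 14.8 = 6.66 pp.
Average years of schooling: 0.28 × 2.8 = 0.784 pp.
Employment: 0.27 × (-0.1) = -0.027 pp.
TFP growth = 11.2 − 7.417 = 3.783%.

The Solow residual grew 3.783%.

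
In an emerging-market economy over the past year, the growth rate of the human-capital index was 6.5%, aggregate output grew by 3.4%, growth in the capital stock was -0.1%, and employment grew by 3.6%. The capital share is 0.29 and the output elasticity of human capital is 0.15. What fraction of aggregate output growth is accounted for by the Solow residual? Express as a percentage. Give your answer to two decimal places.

The Solow residual accounted for 12.88% of growth.

Labor's share = 1 − 0.29 − 0.15 = 0.56.
The capital stock: 0.29 × (-0.1) = -0.029 pp.
The human-capital index: 0.15 × 6.5 = 0.975 pp.
Employment: 0.56 × 3.6 = 2.016 pp.
TFP growth = 3.4 − 2.962 = 0.438%.
TFP share of growth = 0.438 / 3.4 × 100 = 12.8824%.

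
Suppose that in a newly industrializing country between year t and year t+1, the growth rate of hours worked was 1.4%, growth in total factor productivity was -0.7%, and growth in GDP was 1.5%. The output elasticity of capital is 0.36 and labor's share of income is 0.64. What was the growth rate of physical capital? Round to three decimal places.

Labor's share = 1 − 0.36 = 0.64.
gY = gA + 0.64×1.4 + 0.36×g.
0.36×g = 1.5 + 0.7 − 0.896 = 1.304.
g = 1.304 / 0.36 = 3.62222%.

3.622%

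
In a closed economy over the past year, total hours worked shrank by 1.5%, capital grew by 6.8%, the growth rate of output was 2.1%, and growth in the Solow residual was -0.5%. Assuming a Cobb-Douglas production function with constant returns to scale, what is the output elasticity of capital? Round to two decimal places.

gY = gA + α·gK + (1−α)·gL, so gY − gA − gL = α(gK − gL).
2.1 + 0.5 + 1.5 = α × (6.8 − (-1.5)).
4.1 = 8.3 α, so α = 0.494.

α = 0.49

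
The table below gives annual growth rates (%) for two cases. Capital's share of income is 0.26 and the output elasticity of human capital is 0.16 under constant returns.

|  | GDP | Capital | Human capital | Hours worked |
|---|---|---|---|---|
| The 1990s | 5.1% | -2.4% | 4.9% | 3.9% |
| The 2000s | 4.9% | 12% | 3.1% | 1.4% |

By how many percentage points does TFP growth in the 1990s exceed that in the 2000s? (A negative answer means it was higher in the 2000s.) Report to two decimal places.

Labor's share = 1 − 0.26 − 0.16 = 0.58.
The 1990s: TFP = 5.1 + 0.624 − 0.784 − 2.262 = 2.678%.
The 2000s: TFP = 4.9 − 3.12 − 0.496 − 0.812 = 0.472%.
Difference = 2.678 − (0.472) = 2.206 pp.

2.21 percentage points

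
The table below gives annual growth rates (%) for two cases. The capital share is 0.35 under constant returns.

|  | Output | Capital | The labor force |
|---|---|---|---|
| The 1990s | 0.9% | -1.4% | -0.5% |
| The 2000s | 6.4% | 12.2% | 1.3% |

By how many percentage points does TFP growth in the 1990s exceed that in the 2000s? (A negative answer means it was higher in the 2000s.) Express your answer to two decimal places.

Labor's share = 1 − 0.35 = 0.65.
The 1990s: TFP = 0.9 + 0.49 + 0.325 = 1.715%.
The 2000s: TFP = 6.4 − 4.27 − 0.845 = 1.285%.
Difference = 1.715 − (1.285) = 0.43 pp.

0.43 percentage points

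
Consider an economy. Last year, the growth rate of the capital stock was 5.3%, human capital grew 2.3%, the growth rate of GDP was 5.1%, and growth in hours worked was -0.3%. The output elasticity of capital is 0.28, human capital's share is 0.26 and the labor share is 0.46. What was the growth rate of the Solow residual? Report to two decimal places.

The Solow residual growth was 3.16%.

Labor's share = 1 − 0.28 − 0.26 = 0.46.
The capital stock: 0.28 × 5.3 = 1.484 pp.
Human capital: 0.26 × 2.3 = 0.598 pp.
Hours worked: 0.46 × (-0.3) = -0.138 pp.
TFP growth = 5.1 − 1.944 = 3.156%.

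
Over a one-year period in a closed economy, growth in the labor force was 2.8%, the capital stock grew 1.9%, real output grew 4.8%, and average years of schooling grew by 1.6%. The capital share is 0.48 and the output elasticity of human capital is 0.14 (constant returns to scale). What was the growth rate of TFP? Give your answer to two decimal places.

2.60%

Labor's share = 1 − 0.48 − 0.14 = 0.38.
The capital stock: 0.48 × 1.9 = 0.912 pp.
Average years of schooling: 0.14 × 1.6 = 0.224 pp.
The labor force: 0.38 × 2.8 = 1.064 pp.
TFP growth = 4.8 − 2.2 = 2.6%.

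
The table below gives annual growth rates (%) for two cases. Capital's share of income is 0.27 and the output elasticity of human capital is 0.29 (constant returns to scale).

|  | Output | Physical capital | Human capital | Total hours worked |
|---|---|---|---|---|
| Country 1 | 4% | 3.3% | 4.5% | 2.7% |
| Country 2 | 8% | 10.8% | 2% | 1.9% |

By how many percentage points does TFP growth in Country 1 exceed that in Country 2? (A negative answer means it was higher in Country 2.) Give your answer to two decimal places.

-3.05 percentage points

Labor's share = 1 − 0.27 − 0.29 = 0.44.
Country 1: TFP = 4 − 0.891 − 1.305 − 1.188 = 0.616%.
Country 2: TFP = 8 − 2.916 − 0.58 − 0.836 = 3.668%.
Difference = 0.616 − (3.668) = -3.052 pp.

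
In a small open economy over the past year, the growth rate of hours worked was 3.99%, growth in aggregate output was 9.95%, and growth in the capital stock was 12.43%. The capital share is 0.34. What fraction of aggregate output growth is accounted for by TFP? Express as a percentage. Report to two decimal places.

Labor's share = 1 − 0.34 = 0.66.
The capital stock: 0.34 × 12.43 = 4.2262 pp.
Hours worked: 0.66 × 3.99 = 2.6334 pp.
TFP growth = 9.95 − 6.8596 = 3.0904%.
TFP share of growth = 3.0904 / 9.95 × 100 = 31.0593%.

TFP accounted for 31.06% of growth.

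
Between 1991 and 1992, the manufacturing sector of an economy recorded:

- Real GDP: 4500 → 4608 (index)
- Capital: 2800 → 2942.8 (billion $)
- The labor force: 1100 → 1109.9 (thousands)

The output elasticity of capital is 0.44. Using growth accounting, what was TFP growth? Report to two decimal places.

Real GDP growth = (4608 − 4500) / 4500 = 2.4%.
Capital growth = (2942.8 − 2800) / 2800 = 5.1%.
The labor force growth = (1109.9 − 1100) / 1100 = 0.9%.
Labor's share = 1 − 0.44 = 0.56.
Capital: 0.44 × 5.1 = 2.244 pp.
The labor force: 0.56 × 0.9 = 0.504 pp.
TFP growth = 2.4 − 2.748 = -0.348%.

-0.35%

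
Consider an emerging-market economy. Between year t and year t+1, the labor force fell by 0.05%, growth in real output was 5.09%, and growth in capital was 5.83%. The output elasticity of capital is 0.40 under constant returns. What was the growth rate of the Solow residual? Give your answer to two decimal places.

The Solow residual growth was 2.79%.

Labor's share = 1 − 0.4 = 0.6.
Capital: 0.4 × 5.83 = 2.332 pp.
The labor force: 0.6 × (-0.05) = -0.03 pp.
TFP growth = 5.09 − 2.302 = 2.788%.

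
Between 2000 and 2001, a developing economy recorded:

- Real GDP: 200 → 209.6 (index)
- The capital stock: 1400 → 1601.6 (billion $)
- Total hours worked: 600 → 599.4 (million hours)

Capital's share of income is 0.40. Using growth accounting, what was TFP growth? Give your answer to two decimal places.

-0.90%

Real GDP growth = (209.6 − 200) / 200 = 4.8%.
The capital stock growth = (1601.6 − 1400) / 1400 = 14.4%.
Total hours worked growth = (599.4 − 600) / 600 = -0.1%.
Labor's share = 1 − 0.4 = 0.6.
The capital stock: 0.4 × 14.4 = 5.76 pp.
Total hours worked: 0.6 × (-0.1) = -0.06 pp.
TFP growth = 4.8 − 5.7 = -0.9%.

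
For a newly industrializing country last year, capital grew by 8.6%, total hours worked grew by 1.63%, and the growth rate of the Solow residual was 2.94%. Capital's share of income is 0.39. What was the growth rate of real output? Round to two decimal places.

Labor's share = 1 − 0.39 = 0.61.
Capital: 0.39 × 8.6 = 3.354 pp.
Total hours worked: 0.61 × 1.63 = 0.9943 pp.
Output growth = 2.94 + 4.3483 = 7.2883%.

7.29%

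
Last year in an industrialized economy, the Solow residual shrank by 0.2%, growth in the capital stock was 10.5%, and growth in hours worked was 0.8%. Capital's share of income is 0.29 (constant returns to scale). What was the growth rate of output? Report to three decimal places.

3.413%

Labor's share = 1 − 0.29 = 0.71.
The capital stock: 0.29 × 10.5 = 3.045 pp.
Hours worked: 0.71 × 0.8 = 0.568 pp.
Output growth = -0.2 + 3.613 = 3.413%.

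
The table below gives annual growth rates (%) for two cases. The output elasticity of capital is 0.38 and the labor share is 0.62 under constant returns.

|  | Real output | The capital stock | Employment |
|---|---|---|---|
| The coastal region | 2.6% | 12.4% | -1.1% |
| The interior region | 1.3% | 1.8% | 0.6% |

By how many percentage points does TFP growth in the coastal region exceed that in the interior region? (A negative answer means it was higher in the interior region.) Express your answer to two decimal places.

-1.67 percentage points

Labor's share = 1 − 0.38 = 0.62.
The coastal region: TFP = 2.6 − 4.712 + 0.682 = -1.43%.
The interior region: TFP = 1.3 − 0.684 − 0.372 = 0.244%.
Difference = -1.43 − (0.244) = -1.674 pp.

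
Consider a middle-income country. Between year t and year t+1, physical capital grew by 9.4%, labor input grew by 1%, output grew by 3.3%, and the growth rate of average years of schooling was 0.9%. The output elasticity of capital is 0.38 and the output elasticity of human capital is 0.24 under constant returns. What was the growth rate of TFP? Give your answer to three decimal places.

Labor's share = 1 − 0.38 − 0.24 = 0.38.
Physical capital: 0.38 × 9.4 = 3.572 pp.
Average years of schooling: 0.24 × 0.9 = 0.216 pp.
Labor input: 0.38 × 1 = 0.38 pp.
TFP growth = 3.3 − 4.168 = -0.868%.

-0.868%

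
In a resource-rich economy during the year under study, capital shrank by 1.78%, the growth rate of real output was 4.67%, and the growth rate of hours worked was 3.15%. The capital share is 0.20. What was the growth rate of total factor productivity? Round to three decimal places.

Labor's share = 1 − 0.2 = 0.8.
Capital: 0.2 × (-1.78) = -0.356 pp.
Hours worked: 0.8 × 3.15 = 2.52 pp.
TFP growth = 4.67 − 2.164 = 2.506%.

Total factor productivity growth was 2.506%.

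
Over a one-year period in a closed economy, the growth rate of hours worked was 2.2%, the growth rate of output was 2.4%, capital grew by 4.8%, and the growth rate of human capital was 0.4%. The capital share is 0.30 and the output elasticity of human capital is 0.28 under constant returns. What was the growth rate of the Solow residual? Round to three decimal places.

-0.076%

Labor's share = 1 − 0.3 − 0.28 = 0.42.
Capital: 0.3 × 4.8 = 1.44 pp.
Human capital: 0.28 × 0.4 = 0.112 pp.
Hours worked: 0.42 × 2.2 = 0.924 pp.
TFP growth = 2.4 − 2.476 = -0.076%.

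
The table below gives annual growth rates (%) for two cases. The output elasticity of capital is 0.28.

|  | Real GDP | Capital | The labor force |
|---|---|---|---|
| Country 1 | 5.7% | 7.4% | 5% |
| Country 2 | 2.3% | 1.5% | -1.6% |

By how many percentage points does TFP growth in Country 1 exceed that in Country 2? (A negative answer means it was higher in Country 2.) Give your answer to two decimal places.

Labor's share = 1 − 0.28 = 0.72.
Country 1: TFP = 5.7 − 2.072 − 3.6 = 0.028%.
Country 2: TFP = 2.3 − 0.42 + 1.152 = 3.032%.
Difference = 0.028 − (3.032) = -3.004 pp.

-3.00 percentage points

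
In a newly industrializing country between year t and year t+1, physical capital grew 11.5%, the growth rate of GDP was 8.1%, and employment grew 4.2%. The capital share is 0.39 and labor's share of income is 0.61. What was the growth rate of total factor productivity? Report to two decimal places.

1.05%

Labor's share = 1 − 0.39 = 0.61.
Physical capital: 0.39 × 11.5 = 4.485 pp.
Employment: 0.61 × 4.2 = 2.562 pp.
TFP growth = 8.1 − 7.047 = 1.053%.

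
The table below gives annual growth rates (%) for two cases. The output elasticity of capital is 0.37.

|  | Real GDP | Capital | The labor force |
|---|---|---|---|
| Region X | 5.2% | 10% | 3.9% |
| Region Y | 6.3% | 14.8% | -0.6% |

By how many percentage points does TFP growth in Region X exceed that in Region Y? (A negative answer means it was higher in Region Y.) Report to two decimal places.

Labor's share = 1 − 0.37 = 0.63.
Region X: TFP = 5.2 − 3.7 − 2.457 = -0.957%.
Region Y: TFP = 6.3 − 5.476 + 0.378 = 1.202%.
Difference = -0.957 − (1.202) = -2.159 pp.

-2.16 percentage points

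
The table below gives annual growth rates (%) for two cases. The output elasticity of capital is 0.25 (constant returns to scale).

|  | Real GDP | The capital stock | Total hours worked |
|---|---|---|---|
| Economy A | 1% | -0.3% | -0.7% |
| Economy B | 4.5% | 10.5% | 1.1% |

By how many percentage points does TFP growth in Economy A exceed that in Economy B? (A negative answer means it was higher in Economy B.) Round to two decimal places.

0.55 percentage points

Labor's share = 1 − 0.25 = 0.75.
Economy A: TFP = 1 + 0.075 + 0.525 = 1.6%.
Economy B: TFP = 4.5 − 2.625 − 0.825 = 1.05%.
Difference = 1.6 − (1.05) = 0.55 pp.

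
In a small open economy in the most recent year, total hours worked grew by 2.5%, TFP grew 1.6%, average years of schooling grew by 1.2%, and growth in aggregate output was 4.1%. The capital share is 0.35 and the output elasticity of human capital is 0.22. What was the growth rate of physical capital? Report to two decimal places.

Labor's share = 1 − 0.35 − 0.22 = 0.43.
gY = gA + 0.22×1.2 + 0.43×2.5 + 0.35×g.
0.35×g = 4.1 − 1.6 − 1.339 = 1.161.
g = 1.161 / 0.35 = 3.3171%.

3.32%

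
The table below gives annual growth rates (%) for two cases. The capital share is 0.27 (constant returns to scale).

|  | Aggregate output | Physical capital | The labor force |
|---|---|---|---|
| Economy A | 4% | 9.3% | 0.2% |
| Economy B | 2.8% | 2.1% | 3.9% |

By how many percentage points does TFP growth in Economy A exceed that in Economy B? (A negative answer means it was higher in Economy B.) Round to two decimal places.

1.96 percentage points

Labor's share = 1 − 0.27 = 0.73.
Economy A: TFP = 4 − 2.511 − 0.146 = 1.343%.
Economy B: TFP = 2.8 − 0.567 − 2.847 = -0.614%.
Difference = 1.343 − (-0.614) = 1.957 pp.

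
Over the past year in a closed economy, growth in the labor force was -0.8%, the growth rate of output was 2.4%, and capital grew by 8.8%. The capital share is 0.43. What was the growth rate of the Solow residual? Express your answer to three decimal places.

-0.928%

Labor's share = 1 − 0.43 = 0.57.
Capital: 0.43 × 8.8 = 3.784 pp.
The labor force: 0.57 × (-0.8) = -0.456 pp.
TFP growth = 2.4 − 3.328 = -0.928%.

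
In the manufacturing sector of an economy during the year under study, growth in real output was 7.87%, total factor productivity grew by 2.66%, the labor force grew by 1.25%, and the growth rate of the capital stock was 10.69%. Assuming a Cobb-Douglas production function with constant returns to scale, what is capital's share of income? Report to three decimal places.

gY = gA + α·gK + (1−α)·gL, so gY − gA − gL = α(gK − gL).
7.87 − 2.66 − 1.25 = α × (10.69 − 1.25).
3.96 = 9.44 α, so α = 0.41949.

α = 0.419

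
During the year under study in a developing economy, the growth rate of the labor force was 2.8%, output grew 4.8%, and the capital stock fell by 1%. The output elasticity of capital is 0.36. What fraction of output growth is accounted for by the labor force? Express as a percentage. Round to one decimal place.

Labor's share = 1 − 0.36 = 0.64.
The labor force contributed 0.64 × 2.8 = 1.792 pp.
Share of growth = 1.792 / 4.8 × 100 = 37.333%.

37.3%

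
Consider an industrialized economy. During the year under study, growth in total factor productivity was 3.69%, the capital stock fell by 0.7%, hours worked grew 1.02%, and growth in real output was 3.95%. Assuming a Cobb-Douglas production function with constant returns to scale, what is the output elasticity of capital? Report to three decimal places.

gY = gA + α·gK + (1−α)·gL, so gY − gA − gL = α(gK − gL).
3.95 − 3.69 − 1.02 = α × (-0.7 − 1.02).
-0.76 = -1.72 α, so α = 0.44186.

The output elasticity of capital is 0.442.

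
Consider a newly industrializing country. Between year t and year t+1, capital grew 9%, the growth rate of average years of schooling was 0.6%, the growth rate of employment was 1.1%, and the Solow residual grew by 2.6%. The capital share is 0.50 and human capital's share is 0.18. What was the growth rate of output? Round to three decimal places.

Labor's share = 1 − 0.5 − 0.18 = 0.32.
Capital: 0.5 × 9 = 4.5 pp.
Average years of schooling: 0.18 × 0.6 = 0.108 pp.
Employment: 0.32 × 1.1 = 0.352 pp.
Output growth = 2.6 + 4.96 = 7.56%.

7.560%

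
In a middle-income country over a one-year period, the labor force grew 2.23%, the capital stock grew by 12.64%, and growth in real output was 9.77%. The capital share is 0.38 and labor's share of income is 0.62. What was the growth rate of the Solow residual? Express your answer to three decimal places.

Labor's share = 1 − 0.38 = 0.62.
The capital stock: 0.38 × 12.64 = 4.8032 pp.
The labor force: 0.62 × 2.23 = 1.3826 pp.
TFP growth = 9.77 − 6.1858 = 3.5842%.

3.584%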